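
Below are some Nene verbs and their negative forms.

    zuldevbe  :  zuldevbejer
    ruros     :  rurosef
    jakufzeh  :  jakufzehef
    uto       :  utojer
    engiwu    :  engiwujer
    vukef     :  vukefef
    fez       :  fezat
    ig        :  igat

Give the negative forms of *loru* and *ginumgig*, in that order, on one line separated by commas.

lorujer, ginumgigat

Looking at the final sound of each stem: -ef when the stem ends in a voiceless consonant (*ruros*, *jakufzeh*, *vukef*); -at when the stem ends in a voiced consonant (*fez*, *ig*); -jer when the stem ends in a vowel (*zuldevbe*, *uto*, *engiwu*).
The final sound of *loru* is /u/, which is a vowel, so the suffix is -jer, giving *lorujer*.
Since the final sound of *ginumgig* is /g/ (a voiced consonant), it takes -at, giving *ginumgigat*.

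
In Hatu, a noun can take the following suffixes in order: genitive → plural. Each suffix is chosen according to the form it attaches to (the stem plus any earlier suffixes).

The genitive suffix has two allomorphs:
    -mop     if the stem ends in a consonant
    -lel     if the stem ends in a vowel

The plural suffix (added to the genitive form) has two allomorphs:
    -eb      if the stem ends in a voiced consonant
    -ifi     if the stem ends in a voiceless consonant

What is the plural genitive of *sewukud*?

*sewukud*: final sound = /d/, a consonant → -mop → *sewukudmop*.
The genitive form *sewukudmop*: final consonant = /p/, voiceless → -ifi → *sewukudmopifi*.

sewukudmopifi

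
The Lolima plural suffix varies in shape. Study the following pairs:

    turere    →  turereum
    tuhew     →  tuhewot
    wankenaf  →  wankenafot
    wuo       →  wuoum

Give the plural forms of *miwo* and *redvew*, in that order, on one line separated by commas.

The pattern is consonant vs. vowel: -ot when the stem ends in a consonant (*tuhew*, *wankenaf*); -um when the stem ends in a vowel (*turere*, *wuo*).
Since the final sound of *miwo* is /o/ (a vowel), it takes -um, giving *miwoum*.
Since the final sound of *redvew* is /w/ (a consonant), it takes -ot, giving *redvewot*.

miwoum, redvewot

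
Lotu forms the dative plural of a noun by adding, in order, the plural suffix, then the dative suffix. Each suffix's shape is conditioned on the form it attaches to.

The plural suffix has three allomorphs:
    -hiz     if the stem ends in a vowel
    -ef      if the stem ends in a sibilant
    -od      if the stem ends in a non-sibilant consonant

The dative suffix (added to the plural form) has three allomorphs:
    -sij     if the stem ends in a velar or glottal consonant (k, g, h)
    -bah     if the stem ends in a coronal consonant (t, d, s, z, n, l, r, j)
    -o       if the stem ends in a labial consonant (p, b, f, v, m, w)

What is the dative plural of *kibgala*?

Since the final sound of *kibgala* is /a/ (a vowel), it takes -hiz, giving *kibgalahiz*.
Since the final consonant of the plural form *kibgalahiz* is /z/ (coronal), it takes -bah, giving *kibgalahizbah*.

kibgalahizbah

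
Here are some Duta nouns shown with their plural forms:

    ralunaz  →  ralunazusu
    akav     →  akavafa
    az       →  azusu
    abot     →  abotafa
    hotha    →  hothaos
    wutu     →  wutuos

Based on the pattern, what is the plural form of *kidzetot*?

The suffix is conditioned by the final sound: -usu when the stem ends in a sibilant (*ralunaz*, *az*); -afa when the stem ends in a non-sibilant consonant (*akav*, *abot*); -os when the stem ends in a vowel (*hotha*, *wutu*).
*kidzetot* — final sound /t/ (a non-sibilant consonant) → -afa → *kidzetotafa*.

kidzetotafa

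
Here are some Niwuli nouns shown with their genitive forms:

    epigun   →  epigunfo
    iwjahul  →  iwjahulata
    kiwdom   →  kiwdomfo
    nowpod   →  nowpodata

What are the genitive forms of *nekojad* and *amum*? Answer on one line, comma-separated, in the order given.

The pattern is nasality of the final consonant: -fo when the stem ends in a nasal (*epigun*, *kiwdom*); -ata when the stem ends in a non-nasal consonant (*iwjahul*, *nowpod*).
Since the final consonant of *nekojad* is /d/ (non-nasal), it takes -ata, giving *nekojadata*.
Since the final consonant of *amum* is /m/ (a nasal), it takes -fo, giving *amumfo*.

nekojadata, amumfo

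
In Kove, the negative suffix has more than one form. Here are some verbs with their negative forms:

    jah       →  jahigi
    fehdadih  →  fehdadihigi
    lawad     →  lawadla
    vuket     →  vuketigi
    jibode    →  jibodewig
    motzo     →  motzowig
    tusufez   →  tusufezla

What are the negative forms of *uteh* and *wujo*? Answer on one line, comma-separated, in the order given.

Looking at the final sound of each stem: -igi when the stem ends in a voiceless consonant (*jah*, *fehdadih*, *vuket*); -la when the stem ends in a voiced consonant (*lawad*, *tusufez*); -wig when the stem ends in a vowel (*jibode*, *motzo*).
The final sound of *uteh* is /h/, which is a voiceless consonant, so the suffix is -igi, giving *utehigi*.
*wujo*: final sound = /o/, a vowel → -wig → *wujowig*.

utehigi, wujowig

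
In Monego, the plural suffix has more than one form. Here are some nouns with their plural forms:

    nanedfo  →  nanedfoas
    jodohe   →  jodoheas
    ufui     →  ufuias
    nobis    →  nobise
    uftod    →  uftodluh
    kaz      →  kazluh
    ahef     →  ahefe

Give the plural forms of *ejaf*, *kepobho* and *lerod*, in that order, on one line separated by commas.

The suffix is conditioned by the final sound: -e when the stem ends in a voiceless consonant (*nobis*, *ahef*); -luh when the stem ends in a voiced consonant (*uftod*, *kaz*); -as when the stem ends in a vowel (*nanedfo*, *jodohe*, *ufui*).
*ejaf*: final sound = /f/, a voiceless consonant → -e → *ejafe*.
*kepobho* — final sound /o/ (a vowel) → -as → *kepobhoas*.
*lerod* — final sound /d/ (a voiced consonant) → -luh → *lerodluh*.

ejafe, kepobhoas, lerodluh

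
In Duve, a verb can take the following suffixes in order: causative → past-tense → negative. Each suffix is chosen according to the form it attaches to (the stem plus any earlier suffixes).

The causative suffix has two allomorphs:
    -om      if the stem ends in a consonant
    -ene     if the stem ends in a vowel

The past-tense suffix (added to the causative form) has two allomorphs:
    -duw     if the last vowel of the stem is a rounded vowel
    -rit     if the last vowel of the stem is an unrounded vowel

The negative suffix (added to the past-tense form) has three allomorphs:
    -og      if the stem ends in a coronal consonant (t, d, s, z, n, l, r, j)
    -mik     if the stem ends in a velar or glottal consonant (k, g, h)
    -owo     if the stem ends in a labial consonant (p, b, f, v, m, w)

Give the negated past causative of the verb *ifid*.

The final sound of *ifid* is /d/, which is a consonant, so the causative suffix is -om, giving *ifidom*.
The causative form *ifidom*: last vowel = /o/, a rounded vowel → -duw → *ifidomduw*.
The final consonant of the past-tense form *ifidomduw* is /w/, which is labial, so the negative suffix is -owo, giving *ifidomduwowo*.

ifidomduwowo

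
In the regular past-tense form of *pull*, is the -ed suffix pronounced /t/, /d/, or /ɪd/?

/d/

The stem *pull* ends in a voiced sound other than /d/.
The -ed suffix is realized as /ɪd/ after /t, d/; as /t/ after other voiceless consonants; and as /d/ after other voiced sounds.
So -ed on *pull* is pronounced /d/.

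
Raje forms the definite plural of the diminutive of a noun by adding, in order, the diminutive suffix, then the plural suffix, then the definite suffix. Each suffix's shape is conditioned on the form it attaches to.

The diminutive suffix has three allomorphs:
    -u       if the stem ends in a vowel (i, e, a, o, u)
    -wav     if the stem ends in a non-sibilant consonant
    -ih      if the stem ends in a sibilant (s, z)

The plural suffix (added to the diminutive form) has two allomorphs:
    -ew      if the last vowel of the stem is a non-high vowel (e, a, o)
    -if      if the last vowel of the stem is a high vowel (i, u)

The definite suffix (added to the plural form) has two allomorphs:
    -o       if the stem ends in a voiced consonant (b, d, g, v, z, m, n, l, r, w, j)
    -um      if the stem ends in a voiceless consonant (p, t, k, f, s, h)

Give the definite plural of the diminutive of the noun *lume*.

lumeuifum

The final sound of *lume* is /e/, which is a vowel, so the diminutive suffix is -u, giving *lumeu*.
The last vowel of the diminutive form *lumeu* is /u/, which is a high vowel, so the plural suffix is -if, giving *lumeuif*.
The final consonant of the plural form *lumeuif* is /f/, which is voiceless, so the definite suffix is -um, giving *lumeuifum*.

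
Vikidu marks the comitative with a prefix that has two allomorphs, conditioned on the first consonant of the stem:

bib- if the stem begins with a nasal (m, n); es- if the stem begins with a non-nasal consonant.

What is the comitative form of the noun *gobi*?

*gobi*: first consonant = /g/, non-nasal → es- → *esgobi*.

esgobi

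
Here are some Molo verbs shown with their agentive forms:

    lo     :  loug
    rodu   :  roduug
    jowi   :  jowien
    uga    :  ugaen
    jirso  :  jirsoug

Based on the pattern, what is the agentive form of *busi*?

The alternation tracks the last vowel of the stem — -ug when the last vowel of the stem is a rounded vowel (*lo*, *rodu*, *jirso*); -en when the last vowel of the stem is an unrounded vowel (*jowi*, *uga*).
The last vowel of *busi* is /i/, which is an unrounded vowel, so the suffix is -en, giving *busien*.

busien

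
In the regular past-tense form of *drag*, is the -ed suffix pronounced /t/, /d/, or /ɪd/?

/d/

The stem *drag* ends in a voiced sound other than /d/.
The -ed suffix is realized as /ɪd/ after /t, d/; as /t/ after other voiceless consonants; and as /d/ after other voiced sounds.
So -ed on *drag* is pronounced /d/.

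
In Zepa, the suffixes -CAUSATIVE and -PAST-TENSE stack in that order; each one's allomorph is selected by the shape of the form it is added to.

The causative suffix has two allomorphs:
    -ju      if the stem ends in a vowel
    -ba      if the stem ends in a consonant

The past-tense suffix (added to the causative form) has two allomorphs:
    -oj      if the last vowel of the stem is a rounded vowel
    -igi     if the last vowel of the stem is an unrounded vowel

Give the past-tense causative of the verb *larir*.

larirbaigi

The final sound of *larir* is /r/, which is a consonant, so the causative suffix is -ba, giving *larirba*.
The causative form *larirba*: last vowel = /a/, an unrounded vowel → -igi → *larirbaigi*.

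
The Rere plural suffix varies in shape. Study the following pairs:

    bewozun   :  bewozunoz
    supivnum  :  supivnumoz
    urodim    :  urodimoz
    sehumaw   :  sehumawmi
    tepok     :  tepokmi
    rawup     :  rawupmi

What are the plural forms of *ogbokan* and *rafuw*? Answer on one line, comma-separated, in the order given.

ogbokanoz, rafuwmi

The suffix is conditioned by the final consonant: -oz when the stem ends in a nasal (*bewozun*, *supivnum*, *urodim*); -mi when the stem ends in a non-nasal consonant (*sehumaw*, *tepok*, *rawup*).
*ogbokan* — final consonant /n/ (a nasal) → -oz → *ogbokanoz*.
*rafuw* — final consonant /w/ (non-nasal) → -mi → *rafuwmi*.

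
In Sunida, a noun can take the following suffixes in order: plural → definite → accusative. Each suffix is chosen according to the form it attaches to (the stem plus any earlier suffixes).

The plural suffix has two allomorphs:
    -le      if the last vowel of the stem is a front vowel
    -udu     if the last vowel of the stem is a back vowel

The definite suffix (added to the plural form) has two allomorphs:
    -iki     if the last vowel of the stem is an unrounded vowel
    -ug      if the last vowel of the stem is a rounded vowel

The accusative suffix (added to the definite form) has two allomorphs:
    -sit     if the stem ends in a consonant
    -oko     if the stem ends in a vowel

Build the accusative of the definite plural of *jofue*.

The last vowel of *jofue* is /e/, which is a front vowel, so the plural suffix is -le, giving *jofuele*.
The last vowel of the plural form *jofuele* is /e/, which is an unrounded vowel, so the definite suffix is -iki, giving *jofueleiki*.
The final sound of the definite form *jofueleiki* is /i/, which is a vowel, so the accusative suffix is -oko, giving *jofueleikioko*.

jofueleikioko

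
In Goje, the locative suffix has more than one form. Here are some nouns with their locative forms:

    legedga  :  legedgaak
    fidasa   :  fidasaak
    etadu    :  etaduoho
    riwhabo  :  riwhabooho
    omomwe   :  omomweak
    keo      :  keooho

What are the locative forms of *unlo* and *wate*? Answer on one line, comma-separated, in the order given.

unlooho, wateak

The pattern is rounding harmony: -oho when the last vowel of the stem is a rounded vowel (*etadu*, *riwhabo*, *keo*); -ak when the last vowel of the stem is an unrounded vowel (*legedga*, *fidasa*, *omomwe*).
Since the last vowel of *unlo* is /o/ (a rounded vowel), it takes -oho, giving *unlooho*.
Since the last vowel of *wate* is /e/ (an unrounded vowel), it takes -ak, giving *wateak*.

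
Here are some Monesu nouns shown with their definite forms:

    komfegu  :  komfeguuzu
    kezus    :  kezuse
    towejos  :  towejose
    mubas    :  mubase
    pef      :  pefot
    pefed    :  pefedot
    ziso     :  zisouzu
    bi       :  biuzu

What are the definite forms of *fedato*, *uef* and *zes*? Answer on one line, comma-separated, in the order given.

fedatouzu, uefot, zese

Looking at the final sound of each stem: -e when the stem ends in a sibilant (*kezus*, *towejos*, *mubas*); -ot when the stem ends in a non-sibilant consonant (*pef*, *pefed*); -uzu when the stem ends in a vowel (*komfegu*, *ziso*, *bi*).
*fedato*: final sound = /o/, a vowel → -uzu → *fedatouzu*.
The final sound of *uef* is /f/, which is a non-sibilant consonant, so the suffix is -ot, giving *uefot*.
Since the final sound of *zes* is /s/ (a sibilant), it takes -e, giving *zese*.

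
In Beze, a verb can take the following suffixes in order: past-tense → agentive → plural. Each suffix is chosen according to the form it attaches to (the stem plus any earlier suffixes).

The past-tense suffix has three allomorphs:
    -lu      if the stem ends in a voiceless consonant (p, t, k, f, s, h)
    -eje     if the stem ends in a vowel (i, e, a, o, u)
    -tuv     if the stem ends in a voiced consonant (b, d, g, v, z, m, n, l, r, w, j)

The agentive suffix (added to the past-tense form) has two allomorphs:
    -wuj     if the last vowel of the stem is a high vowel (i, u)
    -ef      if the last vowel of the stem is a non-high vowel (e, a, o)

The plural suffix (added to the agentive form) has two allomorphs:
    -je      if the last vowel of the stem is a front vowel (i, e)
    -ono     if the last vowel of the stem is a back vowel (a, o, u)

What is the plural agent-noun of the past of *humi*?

*humi*: final sound = /i/, a vowel → -eje → *humieje*.
The past-tense form *humieje* — last vowel /e/ (a non-high vowel) → -ef → *humiejeef*.
The last vowel of the agentive form *humiejeef* is /e/, which is a front vowel, so the plural suffix is -je, giving *humiejeefje*.

humiejeefje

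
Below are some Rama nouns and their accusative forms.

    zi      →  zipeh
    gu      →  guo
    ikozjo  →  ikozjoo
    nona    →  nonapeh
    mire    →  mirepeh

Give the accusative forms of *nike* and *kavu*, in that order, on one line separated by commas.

nikepeh, kavuo

The pattern is rounding harmony: -o when the last vowel of the stem is a rounded vowel (*gu*, *ikozjo*); -peh when the last vowel of the stem is an unrounded vowel (*zi*, *nona*, *mire*).
The last vowel of *nike* is /e/, which is an unrounded vowel, so the suffix is -peh, giving *nikepeh*.
*kavu* — last vowel /u/ (a rounded vowel) → -o → *kavuo*.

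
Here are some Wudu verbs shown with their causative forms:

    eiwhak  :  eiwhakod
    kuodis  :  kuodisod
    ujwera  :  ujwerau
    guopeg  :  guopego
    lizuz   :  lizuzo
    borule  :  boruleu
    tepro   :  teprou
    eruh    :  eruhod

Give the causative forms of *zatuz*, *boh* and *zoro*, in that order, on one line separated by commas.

zatuzo, bohod, zorou

The pattern is voicing of the final sound: -od when the stem ends in a voiceless consonant (*eiwhak*, *kuodis*, *eruh*); -o when the stem ends in a voiced consonant (*guopeg*, *lizuz*); -u when the stem ends in a vowel (*ujwera*, *borule*, *tepro*).
The final sound of *zatuz* is /z/, which is a voiced consonant, so the suffix is -o, giving *zatuzo*.
*boh*: final sound = /h/, a voiceless consonant → -od → *bohod*.
*zoro*: final sound = /o/, a vowel → -u → *zorou*.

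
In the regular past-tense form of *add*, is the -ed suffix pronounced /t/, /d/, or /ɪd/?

The stem *add* ends in /t/ or /d/.
The -ed suffix is realized as /ɪd/ after /t, d/; as /t/ after other voiceless consonants; and as /d/ after other voiced sounds.
So -ed on *add* is pronounced /ɪd/.

/ɪd/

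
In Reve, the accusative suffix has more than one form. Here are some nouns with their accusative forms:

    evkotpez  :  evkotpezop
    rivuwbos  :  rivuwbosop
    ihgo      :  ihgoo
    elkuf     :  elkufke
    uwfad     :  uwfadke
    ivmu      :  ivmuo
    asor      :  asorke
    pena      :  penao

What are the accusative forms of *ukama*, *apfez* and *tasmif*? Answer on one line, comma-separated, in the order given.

The alternation tracks the final sound of the stem — -op when the stem ends in a sibilant (*evkotpez*, *rivuwbos*); -ke when the stem ends in a non-sibilant consonant (*elkuf*, *uwfad*, *asor*); -o when the stem ends in a vowel (*ihgo*, *ivmu*, *pena*).
*ukama* — final sound /a/ (a vowel) → -o → *ukamao*.
*apfez*: final sound = /z/, a sibilant → -op → *apfezop*.
*tasmif* — final sound /f/ (a non-sibilant consonant) → -ke → *tasmifke*.

ukamao, apfezop, tasmifke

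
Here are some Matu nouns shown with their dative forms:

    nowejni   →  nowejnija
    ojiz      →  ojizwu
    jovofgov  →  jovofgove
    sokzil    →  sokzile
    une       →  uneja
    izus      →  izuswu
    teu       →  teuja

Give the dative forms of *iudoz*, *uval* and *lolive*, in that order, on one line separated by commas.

iudozwu, uvale, loliveja

The suffix is conditioned by the final sound: -wu when the stem ends in a sibilant (*ojiz*, *izus*); -e when the stem ends in a non-sibilant consonant (*jovofgov*, *sokzil*); -ja when the stem ends in a vowel (*nowejni*, *une*, *teu*).
*iudoz*: final sound = /z/, a sibilant → -wu → *iudozwu*.
The final sound of *uval* is /l/, which is a non-sibilant consonant, so the suffix is -e, giving *uvale*.
*lolive* — final sound /e/ (a vowel) → -ja → *loliveja*.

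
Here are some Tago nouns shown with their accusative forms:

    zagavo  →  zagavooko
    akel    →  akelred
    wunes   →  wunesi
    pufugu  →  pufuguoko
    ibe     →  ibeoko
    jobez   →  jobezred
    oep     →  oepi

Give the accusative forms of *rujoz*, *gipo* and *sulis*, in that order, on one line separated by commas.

rujozred, gipooko, sulisi

The suffix is conditioned by the final sound: -i when the stem ends in a voiceless consonant (*wunes*, *oep*); -red when the stem ends in a voiced consonant (*akel*, *jobez*); -oko when the stem ends in a vowel (*zagavo*, *pufugu*, *ibe*).
*rujoz* — final sound /z/ (a voiced consonant) → -red → *rujozred*.
The final sound of *gipo* is /o/, which is a vowel, so the suffix is -oko, giving *gipooko*.
*sulis*: final sound = /s/, a voiceless consonant → -i → *sulisi*.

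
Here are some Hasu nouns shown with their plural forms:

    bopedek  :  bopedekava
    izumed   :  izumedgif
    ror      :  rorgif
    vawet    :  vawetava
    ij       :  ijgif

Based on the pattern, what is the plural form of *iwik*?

Looking at the final consonant of each stem: -ava when the stem ends in a voiceless consonant (*bopedek*, *vawet*); -gif when the stem ends in a voiced consonant (*izumed*, *ror*, *ij*).
The final consonant of *iwik* is /k/, which is voiceless, so the suffix is -ava, giving *iwikava*.

iwikava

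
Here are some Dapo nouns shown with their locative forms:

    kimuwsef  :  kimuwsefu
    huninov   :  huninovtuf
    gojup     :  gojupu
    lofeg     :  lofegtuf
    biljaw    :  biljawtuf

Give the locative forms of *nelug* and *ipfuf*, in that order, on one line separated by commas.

nelugtuf, ipfufu

The alternation tracks the final consonant of the stem — -u when the stem ends in a voiceless consonant (*kimuwsef*, *gojup*); -tuf when the stem ends in a voiced consonant (*huninov*, *lofeg*, *biljaw*).
Since the final consonant of *nelug* is /g/ (voiced), it takes -tuf, giving *nelugtuf*.
The final consonant of *ipfuf* is /f/, which is voiceless, so the suffix is -u, giving *ipfufu*.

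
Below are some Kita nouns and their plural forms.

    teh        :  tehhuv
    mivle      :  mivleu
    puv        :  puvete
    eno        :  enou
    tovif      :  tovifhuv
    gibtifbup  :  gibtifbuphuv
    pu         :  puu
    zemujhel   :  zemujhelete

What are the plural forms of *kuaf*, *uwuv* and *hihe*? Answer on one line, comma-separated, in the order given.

The alternation tracks the final sound of the stem — -huv when the stem ends in a voiceless consonant (*teh*, *tovif*, *gibtifbup*); -ete when the stem ends in a voiced consonant (*puv*, *zemujhel*); -u when the stem ends in a vowel (*mivle*, *eno*, *pu*).
Since the final sound of *kuaf* is /f/ (a voiceless consonant), it takes -huv, giving *kuafhuv*.
Since the final sound of *uwuv* is /v/ (a voiced consonant), it takes -ete, giving *uwuvete*.
The final sound of *hihe* is /e/, which is a vowel, so the suffix is -u, giving *hiheu*.

kuafhuv, uwuvete, hiheu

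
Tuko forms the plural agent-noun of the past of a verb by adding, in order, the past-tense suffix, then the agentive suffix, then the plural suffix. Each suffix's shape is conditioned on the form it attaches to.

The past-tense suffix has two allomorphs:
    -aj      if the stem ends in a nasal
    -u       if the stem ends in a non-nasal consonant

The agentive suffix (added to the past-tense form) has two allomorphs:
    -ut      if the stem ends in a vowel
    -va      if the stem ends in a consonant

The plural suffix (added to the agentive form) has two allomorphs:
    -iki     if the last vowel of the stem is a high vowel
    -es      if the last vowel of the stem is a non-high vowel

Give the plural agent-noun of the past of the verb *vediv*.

vedivuutiki

The final consonant of *vediv* is /v/, which is non-nasal, so the past-tense suffix is -u, giving *vedivu*.
The past-tense form *vedivu* — final sound /u/ (a vowel) → -ut → *vedivuut*.
The agentive form *vedivuut* — last vowel /u/ (a high vowel) → -iki → *vedivuutiki*.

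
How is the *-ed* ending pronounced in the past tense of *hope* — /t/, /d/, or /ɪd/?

The stem *hope* ends in a voiceless consonant other than /t/.
The -ed suffix is realized as /ɪd/ after /t, d/; as /t/ after other voiceless consonants; and as /d/ after other voiced sounds.
So -ed on *hope* is pronounced /t/.

/t/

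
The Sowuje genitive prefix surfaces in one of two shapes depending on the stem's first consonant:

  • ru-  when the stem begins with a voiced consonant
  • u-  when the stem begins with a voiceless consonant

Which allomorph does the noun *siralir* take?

*siralir*: first consonant = /s/, voiceless → u-.

u-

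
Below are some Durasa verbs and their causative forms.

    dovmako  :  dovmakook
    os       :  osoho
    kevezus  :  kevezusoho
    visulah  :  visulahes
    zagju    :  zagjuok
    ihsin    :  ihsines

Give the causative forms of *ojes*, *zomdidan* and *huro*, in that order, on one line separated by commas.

ojesoho, zomdidanes, hurook

The pattern is sibilance of the final sound: -oho when the stem ends in a sibilant (*os*, *kevezus*); -es when the stem ends in a non-sibilant consonant (*visulah*, *ihsin*); -ok when the stem ends in a vowel (*dovmako*, *zagju*).
*ojes*: final sound = /s/, a sibilant → -oho → *ojesoho*.
*zomdidan* — final sound /n/ (a non-sibilant consonant) → -es → *zomdidanes*.
Since the final sound of *huro* is /o/ (a vowel), it takes -ok, giving *hurook*.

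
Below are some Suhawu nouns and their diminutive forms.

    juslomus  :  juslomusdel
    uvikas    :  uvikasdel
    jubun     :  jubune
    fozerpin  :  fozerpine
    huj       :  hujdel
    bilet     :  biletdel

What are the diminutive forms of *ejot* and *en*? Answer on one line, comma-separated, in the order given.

ejotdel, ene

Looking at the final consonant of each stem: -e when the stem ends in a nasal (*jubun*, *fozerpin*); -del when the stem ends in a non-nasal consonant (*juslomus*, *uvikas*, *huj*, *bilet*).
*ejot*: final consonant = /t/, non-nasal → -del → *ejotdel*.
*en*: final consonant = /n/, a nasal → -e → *ene*.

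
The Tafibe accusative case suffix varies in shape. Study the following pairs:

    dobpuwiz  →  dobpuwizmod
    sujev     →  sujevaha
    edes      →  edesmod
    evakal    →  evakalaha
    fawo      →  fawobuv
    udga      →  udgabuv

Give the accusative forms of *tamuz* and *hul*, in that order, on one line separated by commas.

Looking at the final sound of each stem: -mod when the stem ends in a sibilant (*dobpuwiz*, *edes*); -aha when the stem ends in a non-sibilant consonant (*sujev*, *evakal*); -buv when the stem ends in a vowel (*fawo*, *udga*).
The final sound of *tamuz* is /z/, which is a sibilant, so the suffix is -mod, giving *tamuzmod*.
*hul* — final sound /l/ (a non-sibilant consonant) → -aha → *hulaha*.

tamuzmod, hulaha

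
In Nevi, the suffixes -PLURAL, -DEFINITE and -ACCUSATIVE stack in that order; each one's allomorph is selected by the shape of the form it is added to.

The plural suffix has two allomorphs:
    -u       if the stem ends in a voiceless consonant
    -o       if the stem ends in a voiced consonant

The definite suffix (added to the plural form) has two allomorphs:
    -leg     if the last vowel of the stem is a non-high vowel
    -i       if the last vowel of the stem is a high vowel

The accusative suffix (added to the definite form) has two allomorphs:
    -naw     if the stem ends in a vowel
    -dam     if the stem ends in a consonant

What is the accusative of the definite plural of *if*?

The final consonant of *if* is /f/, which is voiceless, so the plural suffix is -u, giving *ifu*.
The last vowel of the plural form *ifu* is /u/, which is a high vowel, so the definite suffix is -i, giving *ifui*.
The final sound of the definite form *ifui* is /i/, which is a vowel, so the accusative suffix is -naw, giving *ifuinaw*.

ifuinaw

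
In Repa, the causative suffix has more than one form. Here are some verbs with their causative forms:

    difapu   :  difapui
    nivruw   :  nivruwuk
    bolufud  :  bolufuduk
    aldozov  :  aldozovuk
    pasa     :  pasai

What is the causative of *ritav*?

Looking at the final sound of each stem: -uk when the stem ends in a consonant (*nivruw*, *bolufud*, *aldozov*); -i when the stem ends in a vowel (*difapu*, *pasa*).
The final sound of *ritav* is /v/, which is a consonant, so the suffix is -uk, giving *ritavuk*.

ritavuk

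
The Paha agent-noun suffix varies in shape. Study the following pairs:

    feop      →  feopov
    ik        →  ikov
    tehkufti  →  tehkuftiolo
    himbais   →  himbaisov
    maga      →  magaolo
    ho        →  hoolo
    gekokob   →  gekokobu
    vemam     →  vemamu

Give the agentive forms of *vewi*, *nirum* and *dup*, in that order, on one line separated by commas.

The alternation tracks the final sound of the stem — -ov when the stem ends in a voiceless consonant (*feop*, *ik*, *himbais*); -u when the stem ends in a voiced consonant (*gekokob*, *vemam*); -olo when the stem ends in a vowel (*tehkufti*, *maga*, *ho*).
*vewi* — final sound /i/ (a vowel) → -olo → *vewiolo*.
*nirum* — final sound /m/ (a voiced consonant) → -u → *nirumu*.
*dup* — final sound /p/ (a voiceless consonant) → -ov → *dupov*.

vewiolo, nirumu, dupov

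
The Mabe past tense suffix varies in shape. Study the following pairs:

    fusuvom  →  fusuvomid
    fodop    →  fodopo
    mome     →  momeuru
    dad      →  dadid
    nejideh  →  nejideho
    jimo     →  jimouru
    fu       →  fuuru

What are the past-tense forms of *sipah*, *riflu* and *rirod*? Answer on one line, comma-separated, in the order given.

Looking at the final sound of each stem: -o when the stem ends in a voiceless consonant (*fodop*, *nejideh*); -id when the stem ends in a voiced consonant (*fusuvom*, *dad*); -uru when the stem ends in a vowel (*mome*, *jimo*, *fu*).
Since the final sound of *sipah* is /h/ (a voiceless consonant), it takes -o, giving *sipaho*.
*riflu*: final sound = /u/, a vowel → -uru → *rifluuru*.
*rirod* — final sound /d/ (a voiced consonant) → -id → *rirodid*.

sipaho, rifluuru, rirodid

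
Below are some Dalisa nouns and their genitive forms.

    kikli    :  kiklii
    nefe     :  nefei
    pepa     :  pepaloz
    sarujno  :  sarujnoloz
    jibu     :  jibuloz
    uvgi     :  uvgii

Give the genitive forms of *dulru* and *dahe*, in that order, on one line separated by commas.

dulruloz, dahei

The suffix is conditioned by the last vowel: -i when the last vowel of the stem is a front vowel (*kikli*, *nefe*, *uvgi*); -loz when the last vowel of the stem is a back vowel (*pepa*, *sarujno*, *jibu*).
Since the last vowel of *dulru* is /u/ (a back vowel), it takes -loz, giving *dulruloz*.
*dahe*: last vowel = /e/, a front vowel → -i → *dahei*.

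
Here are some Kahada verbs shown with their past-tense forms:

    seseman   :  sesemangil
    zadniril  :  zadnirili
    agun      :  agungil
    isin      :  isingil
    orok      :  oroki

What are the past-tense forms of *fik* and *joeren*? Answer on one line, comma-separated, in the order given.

fiki, joerengil

The pattern is nasality of the final consonant: -gil when the stem ends in a nasal (*seseman*, *agun*, *isin*); -i when the stem ends in a non-nasal consonant (*zadniril*, *orok*).
The final consonant of *fik* is /k/, which is non-nasal, so the suffix is -i, giving *fiki*.
Since the final consonant of *joeren* is /n/ (a nasal), it takes -gil, giving *joerengil*.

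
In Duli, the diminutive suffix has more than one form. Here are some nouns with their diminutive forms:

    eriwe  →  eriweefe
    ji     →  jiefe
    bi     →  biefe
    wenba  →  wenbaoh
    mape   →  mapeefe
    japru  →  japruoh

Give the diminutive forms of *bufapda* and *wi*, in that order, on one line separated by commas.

bufapdaoh, wiefe

The alternation tracks the last vowel of the stem — -efe when the last vowel of the stem is a front vowel (*eriwe*, *ji*, *bi*, *mape*); -oh when the last vowel of the stem is a back vowel (*wenba*, *japru*).
The last vowel of *bufapda* is /a/, which is a back vowel, so the suffix is -oh, giving *bufapdaoh*.
Since the last vowel of *wi* is /i/ (a front vowel), it takes -efe, giving *wiefe*.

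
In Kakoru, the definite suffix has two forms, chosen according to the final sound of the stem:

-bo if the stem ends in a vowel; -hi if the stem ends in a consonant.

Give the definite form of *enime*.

*enime*: final sound = /e/, a vowel → -bo → *enimebo*.

enimebo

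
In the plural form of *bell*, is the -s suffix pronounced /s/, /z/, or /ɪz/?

/z/

The stem *bell* ends in a voiced non-sibilant sound.
The plural suffix surfaces as /ɪz/ after sibilants, /s/ after other voiceless consonants, and /z/ after other voiced sounds.
So the plural -s on *bell* is pronounced /z/.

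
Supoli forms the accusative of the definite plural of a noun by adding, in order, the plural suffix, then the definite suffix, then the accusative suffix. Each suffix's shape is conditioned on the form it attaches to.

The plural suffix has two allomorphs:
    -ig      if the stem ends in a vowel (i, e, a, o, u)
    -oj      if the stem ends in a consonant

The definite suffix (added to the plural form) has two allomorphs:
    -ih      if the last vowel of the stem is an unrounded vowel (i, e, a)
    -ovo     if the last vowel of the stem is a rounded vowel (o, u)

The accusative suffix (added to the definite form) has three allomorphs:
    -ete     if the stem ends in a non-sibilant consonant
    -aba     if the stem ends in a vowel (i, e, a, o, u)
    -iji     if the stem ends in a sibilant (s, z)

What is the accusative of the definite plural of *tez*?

Since the final sound of *tez* is /z/ (a consonant), it takes -oj, giving *tezoj*.
The plural form *tezoj*: last vowel = /o/, a rounded vowel → -ovo → *tezojovo*.
Since the final sound of the definite form *tezojovo* is /o/ (a vowel), it takes -aba, giving *tezojovoaba*.

tezojovoaba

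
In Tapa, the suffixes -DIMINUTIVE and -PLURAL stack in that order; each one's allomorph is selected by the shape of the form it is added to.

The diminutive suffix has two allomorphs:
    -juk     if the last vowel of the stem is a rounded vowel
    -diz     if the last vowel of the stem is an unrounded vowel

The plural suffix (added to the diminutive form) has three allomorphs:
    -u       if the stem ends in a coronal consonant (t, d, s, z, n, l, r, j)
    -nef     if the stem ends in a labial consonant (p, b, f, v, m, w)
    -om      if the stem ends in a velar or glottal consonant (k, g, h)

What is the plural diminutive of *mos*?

mosjukom

*mos*: last vowel = /o/, a rounded vowel → -juk → *mosjuk*.
The diminutive form *mosjuk* — final consonant /k/ (velar/glottal) → -om → *mosjukom*.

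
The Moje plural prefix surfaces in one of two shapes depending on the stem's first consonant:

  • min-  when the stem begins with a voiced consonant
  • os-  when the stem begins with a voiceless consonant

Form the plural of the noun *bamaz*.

Since the first consonant of *bamaz* is /b/ (voiced), it takes min-, giving *minbamaz*.

minbamaz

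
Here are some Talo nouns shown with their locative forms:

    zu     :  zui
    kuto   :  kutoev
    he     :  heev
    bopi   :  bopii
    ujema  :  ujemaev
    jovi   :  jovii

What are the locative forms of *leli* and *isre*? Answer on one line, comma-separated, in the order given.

Looking at the last vowel of each stem: -i when the last vowel of the stem is a high vowel (*zu*, *bopi*, *jovi*); -ev when the last vowel of the stem is a non-high vowel (*kuto*, *he*, *ujema*).
*leli* — last vowel /i/ (a high vowel) → -i → *lelii*.
The last vowel of *isre* is /e/, which is a non-high vowel, so the suffix is -ev, giving *isreev*.

lelii, isreev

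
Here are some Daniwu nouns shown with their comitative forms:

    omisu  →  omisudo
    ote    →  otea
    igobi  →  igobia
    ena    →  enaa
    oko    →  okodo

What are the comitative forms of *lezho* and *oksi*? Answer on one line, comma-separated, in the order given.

The suffix is conditioned by the last vowel: -do when the last vowel of the stem is a rounded vowel (*omisu*, *oko*); -a when the last vowel of the stem is an unrounded vowel (*ote*, *igobi*, *ena*).
*lezho* — last vowel /o/ (a rounded vowel) → -do → *lezhodo*.
*oksi* — last vowel /i/ (an unrounded vowel) → -a → *oksia*.

lezhodo, oksia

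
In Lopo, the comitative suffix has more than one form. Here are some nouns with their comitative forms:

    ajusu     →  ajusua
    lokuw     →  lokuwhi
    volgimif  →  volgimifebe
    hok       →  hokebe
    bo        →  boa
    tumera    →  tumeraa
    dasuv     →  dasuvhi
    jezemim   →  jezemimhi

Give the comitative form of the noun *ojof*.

The suffix is conditioned by the final sound: -ebe when the stem ends in a voiceless consonant (*volgimif*, *hok*); -hi when the stem ends in a voiced consonant (*lokuw*, *dasuv*, *jezemim*); -a when the stem ends in a vowel (*ajusu*, *bo*, *tumera*).
*ojof*: final sound = /f/, a voiceless consonant → -ebe → *ojofebe*.

ojofebe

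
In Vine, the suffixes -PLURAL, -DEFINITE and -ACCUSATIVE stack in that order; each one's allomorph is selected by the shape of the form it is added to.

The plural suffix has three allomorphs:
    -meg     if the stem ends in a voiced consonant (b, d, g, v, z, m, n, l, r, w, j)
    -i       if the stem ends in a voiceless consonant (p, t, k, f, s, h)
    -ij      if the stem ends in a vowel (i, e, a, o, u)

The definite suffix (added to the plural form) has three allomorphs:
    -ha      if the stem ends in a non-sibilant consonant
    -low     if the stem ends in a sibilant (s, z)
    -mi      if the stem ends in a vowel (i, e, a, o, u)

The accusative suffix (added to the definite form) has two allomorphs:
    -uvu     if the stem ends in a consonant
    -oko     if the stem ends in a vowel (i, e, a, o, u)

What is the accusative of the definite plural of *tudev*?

tudevmeghaoko

Since the final sound of *tudev* is /v/ (a voiced consonant), it takes -meg, giving *tudevmeg*.
Since the final sound of the plural form *tudevmeg* is /g/ (a non-sibilant consonant), it takes -ha, giving *tudevmegha*.
The definite form *tudevmegha*: final sound = /a/, a vowel → -oko → *tudevmeghaoko*.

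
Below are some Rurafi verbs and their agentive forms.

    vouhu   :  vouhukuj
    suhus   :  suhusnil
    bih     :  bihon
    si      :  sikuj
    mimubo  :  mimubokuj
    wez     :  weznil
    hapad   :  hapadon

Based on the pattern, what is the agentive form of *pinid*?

pinidon

The suffix is conditioned by the final sound: -nil when the stem ends in a sibilant (*suhus*, *wez*); -on when the stem ends in a non-sibilant consonant (*bih*, *hapad*); -kuj when the stem ends in a vowel (*vouhu*, *si*, *mimubo*).
The final sound of *pinid* is /d/, which is a non-sibilant consonant, so the suffix is -on, giving *pinidon*.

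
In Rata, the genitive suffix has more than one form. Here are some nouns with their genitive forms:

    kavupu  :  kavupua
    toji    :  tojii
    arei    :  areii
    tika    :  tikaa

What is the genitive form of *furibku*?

furibkua

The pattern is front/back vowel harmony: -i when the last vowel of the stem is a front vowel (*toji*, *arei*); -a when the last vowel of the stem is a back vowel (*kavupu*, *tika*).
Since the last vowel of *furibku* is /u/ (a back vowel), it takes -a, giving *furibkua*.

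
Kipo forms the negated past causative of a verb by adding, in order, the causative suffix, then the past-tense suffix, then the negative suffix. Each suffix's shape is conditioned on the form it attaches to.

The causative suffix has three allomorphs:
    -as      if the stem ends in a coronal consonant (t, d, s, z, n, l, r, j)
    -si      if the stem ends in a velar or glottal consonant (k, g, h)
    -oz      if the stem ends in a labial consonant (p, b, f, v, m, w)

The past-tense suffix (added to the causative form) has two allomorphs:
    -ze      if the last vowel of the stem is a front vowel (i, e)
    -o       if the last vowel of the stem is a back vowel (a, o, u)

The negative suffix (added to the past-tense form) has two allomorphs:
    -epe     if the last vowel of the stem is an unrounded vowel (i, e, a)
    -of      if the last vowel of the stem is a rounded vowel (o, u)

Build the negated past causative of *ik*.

iksizeepe

The final consonant of *ik* is /k/, which is velar/glottal, so the causative suffix is -si, giving *iksi*.
Since the last vowel of the causative form *iksi* is /i/ (a front vowel), it takes -ze, giving *iksize*.
The past-tense form *iksize* — last vowel /e/ (an unrounded vowel) → -epe → *iksizeepe*.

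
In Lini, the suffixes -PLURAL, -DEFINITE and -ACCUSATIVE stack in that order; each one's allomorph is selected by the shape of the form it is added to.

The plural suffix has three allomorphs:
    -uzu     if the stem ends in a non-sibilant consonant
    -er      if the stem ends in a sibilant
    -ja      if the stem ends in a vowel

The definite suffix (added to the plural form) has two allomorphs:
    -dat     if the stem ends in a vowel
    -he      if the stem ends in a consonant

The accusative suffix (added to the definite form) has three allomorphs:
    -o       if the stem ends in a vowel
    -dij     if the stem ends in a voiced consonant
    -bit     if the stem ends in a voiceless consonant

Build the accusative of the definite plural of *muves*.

Since the final sound of *muves* is /s/ (a sibilant), it takes -er, giving *muveser*.
The plural form *muveser*: final sound = /r/, a consonant → -he → *muveserhe*.
The definite form *muveserhe* — final sound /e/ (a vowel) → -o → *muveserheo*.

muveserheo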